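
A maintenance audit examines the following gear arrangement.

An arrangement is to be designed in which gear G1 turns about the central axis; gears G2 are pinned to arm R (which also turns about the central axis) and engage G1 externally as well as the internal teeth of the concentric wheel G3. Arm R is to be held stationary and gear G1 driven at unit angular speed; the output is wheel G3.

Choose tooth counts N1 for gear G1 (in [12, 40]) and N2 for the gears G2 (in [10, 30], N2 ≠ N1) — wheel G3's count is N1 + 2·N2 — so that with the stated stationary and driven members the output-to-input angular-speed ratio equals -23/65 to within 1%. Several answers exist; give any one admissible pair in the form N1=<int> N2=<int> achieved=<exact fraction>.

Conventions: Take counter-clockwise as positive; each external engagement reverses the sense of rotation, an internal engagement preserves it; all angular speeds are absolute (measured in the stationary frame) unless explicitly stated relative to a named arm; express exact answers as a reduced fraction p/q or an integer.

topology: planetary set — design target -23/65, arm = carrier (Willis)
Willis with ω_arm = 0: ω_ring/ω_sun = −N1/N3; set equal to -23/65  ⇒  N3/N1 = −1/(-23/65) = 65/23
N3 = N1 + 2·N2  ⇒  N2/N1 = (N3/N1 − 1)/2 = (65/23 − 1)/2 = 21/23
smallest multiple with N1 ≥ 12 and N2 ≥ 10: k = 1  ⇒  N1 = 1·23 = 23, N2 = 1·21 = 21 (N1 ≤ 40, N2 ≤ 30, N2 ≠ N1 ✓), N3 = 23 + 2·21 = 65
check: −N1/N3 with N1 = 23, N3 = 65 gives -23/65; |achieved − target| = 0 ≤ 23/6500 ✓

N1=23 N2=21 achieved=-23/65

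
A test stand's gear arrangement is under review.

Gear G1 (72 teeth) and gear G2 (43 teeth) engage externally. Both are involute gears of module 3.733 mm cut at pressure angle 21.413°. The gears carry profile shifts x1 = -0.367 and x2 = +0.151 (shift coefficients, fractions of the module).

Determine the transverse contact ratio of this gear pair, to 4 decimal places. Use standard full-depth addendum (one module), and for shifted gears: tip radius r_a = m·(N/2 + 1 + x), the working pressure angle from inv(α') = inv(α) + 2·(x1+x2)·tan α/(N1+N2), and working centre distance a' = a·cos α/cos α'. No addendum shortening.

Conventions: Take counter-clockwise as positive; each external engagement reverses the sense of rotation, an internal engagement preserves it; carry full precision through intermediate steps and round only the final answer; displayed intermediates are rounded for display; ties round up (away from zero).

recognized (one external pair, fixed centres): single-mesh tooth geometry, m = 3.733, N1 = 72, N2 = 43
base radii: r_b1 = 125.111600, r_b2 = 74.719428
tip radii: r_a1 = 136.750989, r_a2 = 84.556183
inv(α') = inv(21.413°) + 2·(-0.367+0.151)·tan α/(72+43) = 0.01695698  ⇒  α' = 20.84796°
a' = a·cos α / cos α' = 214.6475·cos 21.413°/cos 20.84796° = 213.830949
action lengths: √(r_a1²−r_b1²) = 55.207975, √(r_a2²−r_b2²) = 39.582259
base pitch p_b = π·m·cos α = 10.918047
CR = (55.207975 + 39.582259 − 213.830949·sin 20.84796°)/10.918047 = 1.711851
contact ratio ≈ 1.7119

1.7119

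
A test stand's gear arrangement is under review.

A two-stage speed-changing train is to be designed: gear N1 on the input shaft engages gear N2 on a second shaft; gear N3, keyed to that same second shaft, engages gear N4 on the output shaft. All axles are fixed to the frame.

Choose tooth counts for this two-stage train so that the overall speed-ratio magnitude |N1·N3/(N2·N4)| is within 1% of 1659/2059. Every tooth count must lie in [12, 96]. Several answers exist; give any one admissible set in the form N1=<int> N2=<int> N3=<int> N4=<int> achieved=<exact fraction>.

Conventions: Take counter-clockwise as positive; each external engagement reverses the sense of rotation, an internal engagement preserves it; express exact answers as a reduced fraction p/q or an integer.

topology: fixed-axis compound train — 2 stages, target 1659/2059
target = 1659/2059 in lowest terms: an exact hit needs N1·N3 = k·1659 and N2·N4 = k·2059 for one integer k, every count in [12, 96]; additionally prefer no 1:1 stage (N1 ≠ N2, N3 ≠ N4)
k = 1: N1·N3 = 1659 = 21·79, N2·N4 = 2059 = 29·71
achieved = 21·79/(29·71) = 1659/2059; |achieved − target| = 0 ≤ 1659/205900 ✓

N1=21 N2=29 N3=79 N4=71 achieved=1659/2059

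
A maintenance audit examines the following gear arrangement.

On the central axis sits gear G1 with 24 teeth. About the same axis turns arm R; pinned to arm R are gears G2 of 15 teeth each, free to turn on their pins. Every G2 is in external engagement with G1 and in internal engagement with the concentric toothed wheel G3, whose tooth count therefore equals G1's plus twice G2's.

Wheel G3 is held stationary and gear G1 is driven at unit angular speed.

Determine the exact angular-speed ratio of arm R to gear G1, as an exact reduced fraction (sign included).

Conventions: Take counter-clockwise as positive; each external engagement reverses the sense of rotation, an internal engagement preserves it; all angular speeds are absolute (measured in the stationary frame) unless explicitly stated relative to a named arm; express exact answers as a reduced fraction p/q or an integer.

4/13

planetary set (24T centre, 15T on arm, 54T internal) — Willis relation
ring teeth: 24 + 2·15 = 54
24(ω_sun−ω_arm) = −54(ω_ring−ω_arm),  ω_ring = 0, ω_sun = 1
24(1−ω_arm) = −54(0−ω_arm)  ⇒  78·ω_arm = 24  ⇒  ω_arm = 4/13
ω_out/ω_in = 4/13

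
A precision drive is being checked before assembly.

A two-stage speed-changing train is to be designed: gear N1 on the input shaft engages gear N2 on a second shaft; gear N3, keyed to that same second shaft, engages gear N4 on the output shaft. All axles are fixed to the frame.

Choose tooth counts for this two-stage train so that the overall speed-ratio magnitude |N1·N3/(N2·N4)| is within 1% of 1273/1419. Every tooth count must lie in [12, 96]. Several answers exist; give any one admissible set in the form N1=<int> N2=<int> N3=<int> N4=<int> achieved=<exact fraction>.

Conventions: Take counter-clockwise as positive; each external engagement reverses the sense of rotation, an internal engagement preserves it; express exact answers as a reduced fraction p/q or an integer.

N1=19 N2=33 N3=67 N4=43 achieved=1273/1419

class = fixed-axis compound train [2-stage, 1273/1419 wanted]
target = 1273/1419 in lowest terms: an exact hit needs N1·N3 = k·1273 and N2·N4 = k·1419 for one integer k, every count in [12, 96]; additionally prefer no 1:1 stage (N1 ≠ N2, N3 ≠ N4)
k = 1: N1·N3 = 1273 = 19·67, N2·N4 = 1419 = 33·43
achieved = 19·67/(33·43) = 1273/1419; |achieved − target| = 0 ≤ 1273/141900 ✓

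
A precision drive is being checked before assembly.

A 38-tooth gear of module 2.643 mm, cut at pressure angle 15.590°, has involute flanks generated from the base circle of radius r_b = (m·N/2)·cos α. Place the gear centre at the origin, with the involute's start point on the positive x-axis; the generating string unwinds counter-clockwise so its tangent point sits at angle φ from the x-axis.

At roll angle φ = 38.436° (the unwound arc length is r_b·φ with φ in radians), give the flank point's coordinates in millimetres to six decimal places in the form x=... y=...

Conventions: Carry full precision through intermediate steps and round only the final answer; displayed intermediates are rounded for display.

x=58.058905 y=4.651848

class = single-mesh tooth geometry [base-circle involute, m = 2.643, 38T]
pitch radius r_p = m·N/2 = 2.643·38/2 = 50.217000
base radius r_b = r_p·cos α = 50.217000·cos 15.590° = 48.369491
roll angle φ = 38.436° = 0.67083475 rad
x = r_b·(cos φ + φ·sin φ) = 58.058905
y = r_b·(sin φ − φ·cos φ) = 4.651848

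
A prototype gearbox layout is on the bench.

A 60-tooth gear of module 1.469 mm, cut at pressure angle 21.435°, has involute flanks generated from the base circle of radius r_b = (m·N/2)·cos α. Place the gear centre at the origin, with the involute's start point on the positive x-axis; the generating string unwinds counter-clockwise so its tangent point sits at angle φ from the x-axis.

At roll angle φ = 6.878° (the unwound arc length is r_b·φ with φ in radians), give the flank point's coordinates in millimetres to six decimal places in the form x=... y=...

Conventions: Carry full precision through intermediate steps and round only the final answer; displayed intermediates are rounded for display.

x=41.316308 y=0.023620

topology: single-mesh involute geometry — m = 1.469, N = 60
pitch radius r_p = m·N/2 = 1.469·60/2 = 44.070000
base radius r_b = r_p·cos α = 44.070000·cos 21.435° = 41.021799
roll angle φ = 6.878° = 0.12004375 rad
x = r_b·(cos φ + φ·sin φ) = 41.316308
y = r_b·(sin φ − φ·cos φ) = 0.023620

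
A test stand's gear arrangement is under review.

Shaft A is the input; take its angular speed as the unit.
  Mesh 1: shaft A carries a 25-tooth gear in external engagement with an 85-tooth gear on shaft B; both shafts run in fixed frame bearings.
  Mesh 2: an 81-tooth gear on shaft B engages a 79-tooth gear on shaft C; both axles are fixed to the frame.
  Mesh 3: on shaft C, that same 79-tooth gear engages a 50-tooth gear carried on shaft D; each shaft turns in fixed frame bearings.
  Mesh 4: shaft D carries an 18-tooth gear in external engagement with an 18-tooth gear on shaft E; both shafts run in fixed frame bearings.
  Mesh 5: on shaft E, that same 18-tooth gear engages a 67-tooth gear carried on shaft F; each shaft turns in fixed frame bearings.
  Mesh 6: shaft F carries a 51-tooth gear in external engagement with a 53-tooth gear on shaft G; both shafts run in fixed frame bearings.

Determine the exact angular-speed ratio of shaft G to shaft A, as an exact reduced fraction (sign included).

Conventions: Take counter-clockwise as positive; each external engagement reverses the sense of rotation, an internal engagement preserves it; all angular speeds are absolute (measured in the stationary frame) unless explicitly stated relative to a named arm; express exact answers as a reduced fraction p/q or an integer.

2187/17755

class = fixed-axis compound train [6 meshes; 6 ratios multiply, 6 sense flips]
mesh 1 [25T→85T]: running ratio 5/17, sense −
mesh 2 [81T→79T]: running ratio 405/1343, sense +
mesh 3 [79T→50T]: running ratio 81/170, sense −
mesh 4 [18T→18T]: running ratio 81/170, sense +
mesh 5 [18T→67T]: running ratio 729/5695, sense −
mesh 6 [51T→53T]: running ratio 2187/17755, sense +
ω_out/ω_in = 2187/17755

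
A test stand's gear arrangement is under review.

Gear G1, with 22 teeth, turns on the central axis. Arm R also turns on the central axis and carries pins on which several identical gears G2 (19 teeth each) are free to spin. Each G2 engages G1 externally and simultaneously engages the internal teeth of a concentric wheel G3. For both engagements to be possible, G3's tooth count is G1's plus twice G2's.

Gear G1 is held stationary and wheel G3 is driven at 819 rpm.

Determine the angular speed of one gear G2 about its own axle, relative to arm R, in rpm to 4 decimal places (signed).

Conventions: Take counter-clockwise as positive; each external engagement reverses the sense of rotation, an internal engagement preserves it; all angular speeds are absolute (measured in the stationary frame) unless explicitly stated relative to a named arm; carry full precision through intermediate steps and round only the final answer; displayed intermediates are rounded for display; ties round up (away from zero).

class = planetary set [G3 = 22+2·19 = 60; Willis about the carrier]
normalise by the input: solve with ω_ring = 1, then scale by 819 rpm
ring teeth: 22 + 2·19 = 60
22(ω_sun−ω_arm) = −60(ω_ring−ω_arm),  ω_sun = 0, ω_ring = 1
22(0−ω_arm) = −60(1−ω_arm)  ⇒  82·ω_arm = 60  ⇒  ω_arm = 30/41
sun–planet mesh: 22·(0−30/41) = −19·(ω_p−ω_arm)  ⇒  ω_p−ω_arm = 660/779
scale: ω_p−ω_arm = 660/779 × 819 rpm = +693.8896 rpm

+693.8896 rpm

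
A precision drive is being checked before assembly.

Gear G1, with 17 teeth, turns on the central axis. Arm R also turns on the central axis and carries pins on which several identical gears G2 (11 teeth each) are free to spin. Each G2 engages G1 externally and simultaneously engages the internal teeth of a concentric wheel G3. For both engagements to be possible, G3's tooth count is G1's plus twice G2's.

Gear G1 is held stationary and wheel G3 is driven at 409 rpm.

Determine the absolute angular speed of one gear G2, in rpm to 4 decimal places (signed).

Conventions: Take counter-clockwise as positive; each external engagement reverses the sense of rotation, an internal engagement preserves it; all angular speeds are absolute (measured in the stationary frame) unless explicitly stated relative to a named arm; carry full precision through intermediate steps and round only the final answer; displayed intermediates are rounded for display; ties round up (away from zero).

class = planetary set [G3 = 17+2·11 = 39; Willis about the carrier]
normalise by the input: solve with ω_ring = 1, then scale by 409 rpm
ring teeth: 17 + 2·11 = 39
17(ω_sun−ω_arm) = −39(ω_ring−ω_arm),  ω_sun = 0, ω_ring = 1
17(0−ω_arm) = −39(1−ω_arm)  ⇒  56·ω_arm = 39  ⇒  ω_arm = 39/56
sun–planet mesh: 17·(0−39/56) = −11·(ω_p−ω_arm)  ⇒  ω_p−ω_arm = 663/616
ω_p = 39/56 + 663/616 = 39/22
scale: ω_p = 39/22 × 409 rpm = +725.0455 rpm

+725.0455 rpm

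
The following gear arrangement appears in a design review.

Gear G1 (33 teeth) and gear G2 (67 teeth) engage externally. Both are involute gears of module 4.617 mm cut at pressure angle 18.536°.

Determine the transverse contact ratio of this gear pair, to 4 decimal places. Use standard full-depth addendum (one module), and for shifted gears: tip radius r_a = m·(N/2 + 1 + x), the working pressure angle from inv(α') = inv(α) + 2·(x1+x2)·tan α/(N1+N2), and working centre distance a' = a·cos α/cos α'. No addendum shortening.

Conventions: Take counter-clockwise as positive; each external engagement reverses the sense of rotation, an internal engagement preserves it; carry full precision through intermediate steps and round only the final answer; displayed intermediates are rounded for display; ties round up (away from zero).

single-mesh involute tooth geometry (33T engaging 67T at module 4.617)
base radii: r_b1 = 72.228568, r_b2 = 146.645880
tip radii: r_a1 = 80.797500, r_a2 = 159.286500
no profile shift: α' = α, a' = a
action lengths: √(r_a1²−r_b1²) = 36.211462, √(r_a2²−r_b2²) = 62.186613
base pitch p_b = π·m·cos α = 13.752287
CR = (36.211462 + 62.186613 − 230.850000·sin 18.53600°)/13.752287 = 1.818662
contact ratio ≈ 1.8187

1.8187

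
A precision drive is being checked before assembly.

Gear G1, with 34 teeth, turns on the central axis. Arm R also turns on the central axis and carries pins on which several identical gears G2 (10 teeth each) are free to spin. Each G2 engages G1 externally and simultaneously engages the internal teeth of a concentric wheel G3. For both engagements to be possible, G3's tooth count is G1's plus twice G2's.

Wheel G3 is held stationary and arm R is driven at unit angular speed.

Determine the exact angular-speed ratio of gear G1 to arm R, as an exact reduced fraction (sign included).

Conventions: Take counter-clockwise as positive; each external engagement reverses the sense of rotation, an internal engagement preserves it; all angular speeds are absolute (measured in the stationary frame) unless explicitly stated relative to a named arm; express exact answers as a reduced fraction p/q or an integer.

44/17

planetary set (34T centre, 10T on arm, 54T internal) — Willis relation
ring teeth: 34 + 2·10 = 54
34(ω_sun−ω_arm) = −54(ω_ring−ω_arm),  ω_ring = 0, ω_arm = 1
ω_sun = 1 − (54/34)(0−1) = 44/17
ω_out/ω_in = 44/17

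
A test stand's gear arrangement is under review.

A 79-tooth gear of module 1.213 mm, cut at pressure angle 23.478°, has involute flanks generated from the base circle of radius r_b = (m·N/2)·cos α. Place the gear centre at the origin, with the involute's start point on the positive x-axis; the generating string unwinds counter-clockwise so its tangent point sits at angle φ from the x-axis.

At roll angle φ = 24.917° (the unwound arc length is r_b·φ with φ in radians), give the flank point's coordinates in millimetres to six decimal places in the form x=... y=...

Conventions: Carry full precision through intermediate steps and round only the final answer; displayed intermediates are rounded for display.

recognized (one wheel, involute flank): single-mesh tooth geometry, m = 1.213, N = 79
pitch radius r_p = m·N/2 = 1.213·79/2 = 47.913500
base radius r_b = r_p·cos α = 47.913500·cos 23.478° = 43.946891
roll angle φ = 24.917° = 0.43488369 rad
x = r_b·(cos φ + φ·sin φ) = 47.908162
y = r_b·(sin φ − φ·cos φ) = 1.182198

x=47.908162 y=1.182198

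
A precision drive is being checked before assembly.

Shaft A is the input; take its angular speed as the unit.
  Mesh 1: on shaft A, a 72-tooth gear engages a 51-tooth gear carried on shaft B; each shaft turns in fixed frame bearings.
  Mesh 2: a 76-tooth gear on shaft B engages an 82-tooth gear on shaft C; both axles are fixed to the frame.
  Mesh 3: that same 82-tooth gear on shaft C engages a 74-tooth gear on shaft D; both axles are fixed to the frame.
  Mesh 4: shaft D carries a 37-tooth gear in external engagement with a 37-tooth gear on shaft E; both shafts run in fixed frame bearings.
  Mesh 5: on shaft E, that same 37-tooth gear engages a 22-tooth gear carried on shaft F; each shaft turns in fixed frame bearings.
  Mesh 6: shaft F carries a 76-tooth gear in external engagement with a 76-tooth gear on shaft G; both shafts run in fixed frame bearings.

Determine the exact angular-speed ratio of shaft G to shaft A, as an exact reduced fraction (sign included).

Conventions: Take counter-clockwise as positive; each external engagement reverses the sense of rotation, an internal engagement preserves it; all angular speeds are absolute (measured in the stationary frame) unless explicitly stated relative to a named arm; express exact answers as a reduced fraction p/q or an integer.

456/187

class = fixed-axis compound train [6 meshes; 6 ratios multiply, 6 sense flips]
mesh 1 [72T→51T]: running ratio 24/17, sense −
mesh 2 [76T→82T]: running ratio 912/697, sense +
mesh 3 [82T→74T]: running ratio 912/629, sense −
mesh 4 [37T→37T]: running ratio 912/629, sense +
mesh 5 [37T→22T]: running ratio 456/187, sense −
mesh 6 [76T→76T]: running ratio 456/187, sense +
ω_out/ω_in = 456/187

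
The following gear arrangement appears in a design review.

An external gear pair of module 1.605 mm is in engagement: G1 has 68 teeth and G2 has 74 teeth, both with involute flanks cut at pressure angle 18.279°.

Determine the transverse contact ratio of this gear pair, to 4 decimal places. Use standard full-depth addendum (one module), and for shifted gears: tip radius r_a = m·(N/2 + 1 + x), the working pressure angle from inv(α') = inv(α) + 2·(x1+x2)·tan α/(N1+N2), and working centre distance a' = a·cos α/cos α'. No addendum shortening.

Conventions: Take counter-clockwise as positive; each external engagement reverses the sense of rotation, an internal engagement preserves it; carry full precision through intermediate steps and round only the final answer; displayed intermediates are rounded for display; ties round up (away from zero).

1.9204

class = single-mesh tooth geometry [involute pair 68T × 74T, m = 1.605]
base radii: r_b1 = 51.816425, r_b2 = 56.388462
tip radii: r_a1 = 56.175000, r_a2 = 60.990000
no profile shift: α' = α, a' = a
action lengths: √(r_a1²−r_b1²) = 21.695362, √(r_a2²−r_b2²) = 23.240512
base pitch p_b = π·m·cos α = 4.787826
CR = (21.695362 + 23.240512 − 113.955000·sin 18.27900°)/4.787826 = 1.920395
contact ratio ≈ 1.9204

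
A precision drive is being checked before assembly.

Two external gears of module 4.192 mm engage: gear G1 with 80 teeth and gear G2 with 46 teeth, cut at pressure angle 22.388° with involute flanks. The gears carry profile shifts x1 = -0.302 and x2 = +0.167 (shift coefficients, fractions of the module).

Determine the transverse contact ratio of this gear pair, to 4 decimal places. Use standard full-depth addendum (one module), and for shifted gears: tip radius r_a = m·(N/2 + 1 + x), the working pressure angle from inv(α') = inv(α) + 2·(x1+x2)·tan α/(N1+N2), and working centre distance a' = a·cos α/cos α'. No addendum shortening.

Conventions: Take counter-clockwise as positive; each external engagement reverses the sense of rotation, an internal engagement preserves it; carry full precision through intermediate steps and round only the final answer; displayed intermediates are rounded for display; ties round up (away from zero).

1.6617

single-mesh involute tooth geometry (80T engaging 46T at module 4.192)
base radii: r_b1 = 155.041258, r_b2 = 89.148723
tip radii: r_a1 = 170.606016, r_a2 = 101.308064
inv(α') = inv(22.388°) + 2·(-0.302+0.167)·tan α/(80+46) = 0.02029825  ⇒  α' = 22.08544°
a' = a·cos α / cos α' = 264.0960·cos 22.388°/cos 22.08544° = 263.526437
action lengths: √(r_a1²−r_b1²) = 71.194248, √(r_a2²−r_b2²) = 48.123060
base pitch p_b = π·m·cos α = 12.176912
CR = (71.194248 + 48.123060 − 263.526437·sin 22.08544°)/12.176912 = 1.661697
contact ratio ≈ 1.6617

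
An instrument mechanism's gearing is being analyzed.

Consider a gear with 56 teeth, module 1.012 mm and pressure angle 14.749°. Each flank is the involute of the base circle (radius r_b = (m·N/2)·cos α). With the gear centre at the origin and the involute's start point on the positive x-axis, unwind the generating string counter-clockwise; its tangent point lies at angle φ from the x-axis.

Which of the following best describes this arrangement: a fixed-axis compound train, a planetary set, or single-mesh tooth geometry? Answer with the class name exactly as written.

recognized (one wheel, involute flank): single-mesh tooth geometry, m = 1.012, N = 56
classification: single-mesh tooth geometry

single-mesh tooth geometry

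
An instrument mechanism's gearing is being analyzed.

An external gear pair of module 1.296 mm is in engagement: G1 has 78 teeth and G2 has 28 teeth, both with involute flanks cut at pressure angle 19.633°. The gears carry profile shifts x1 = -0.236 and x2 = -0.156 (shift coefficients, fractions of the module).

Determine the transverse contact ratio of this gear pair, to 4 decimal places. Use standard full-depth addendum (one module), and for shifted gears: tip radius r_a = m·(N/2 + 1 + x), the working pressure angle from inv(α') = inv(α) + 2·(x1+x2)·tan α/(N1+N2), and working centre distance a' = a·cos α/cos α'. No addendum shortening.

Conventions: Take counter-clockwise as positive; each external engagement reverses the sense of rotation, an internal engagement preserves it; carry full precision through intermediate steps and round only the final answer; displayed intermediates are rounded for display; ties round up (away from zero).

recognized (one external pair, fixed centres): single-mesh tooth geometry, m = 1.296, N1 = 78, N2 = 28
base radii: r_b1 = 47.605579, r_b2 = 17.089182
tip radii: r_a1 = 51.534144, r_a2 = 19.237824
inv(α') = inv(19.633°) + 2·(-0.236-0.156)·tan α/(78+28) = 0.01143413  ⇒  α' = 18.35795°
a' = a·cos α / cos α' = 68.6880·cos 19.633°/cos 18.35795° = 68.163794
action lengths: √(r_a1²−r_b1²) = 19.735169, √(r_a2²−r_b2²) = 8.834802
base pitch p_b = π·m·cos α = 3.834803
CR = (19.735169 + 8.834802 − 68.163794·sin 18.35795°)/3.834803 = 1.851883
contact ratio ≈ 1.8519

1.8519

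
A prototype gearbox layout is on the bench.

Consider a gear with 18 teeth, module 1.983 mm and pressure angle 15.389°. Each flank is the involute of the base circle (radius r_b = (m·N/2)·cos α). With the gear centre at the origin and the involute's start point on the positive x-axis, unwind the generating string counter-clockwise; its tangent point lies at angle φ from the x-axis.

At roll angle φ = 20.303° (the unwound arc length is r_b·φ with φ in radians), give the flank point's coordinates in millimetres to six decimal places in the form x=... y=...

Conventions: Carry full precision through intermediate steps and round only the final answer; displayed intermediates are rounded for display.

x=18.253765 y=0.252021

single-mesh involute tooth geometry (18T wheel at module 1.983)
pitch radius r_p = m·N/2 = 1.983·18/2 = 17.847000
base radius r_b = r_p·cos α = 17.847000·cos 15.389° = 17.207120
roll angle φ = 20.303° = 0.35435420 rad
x = r_b·(cos φ + φ·sin φ) = 18.253765
y = r_b·(sin φ − φ·cos φ) = 0.252021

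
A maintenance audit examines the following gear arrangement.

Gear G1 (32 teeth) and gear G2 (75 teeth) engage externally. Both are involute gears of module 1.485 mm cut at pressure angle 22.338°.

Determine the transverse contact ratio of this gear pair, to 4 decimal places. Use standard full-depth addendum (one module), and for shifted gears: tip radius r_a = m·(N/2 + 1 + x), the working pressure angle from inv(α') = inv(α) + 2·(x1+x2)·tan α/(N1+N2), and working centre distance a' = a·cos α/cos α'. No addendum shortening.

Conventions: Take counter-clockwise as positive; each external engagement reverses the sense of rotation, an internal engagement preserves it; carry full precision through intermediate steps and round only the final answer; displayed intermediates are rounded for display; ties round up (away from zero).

single-mesh involute tooth geometry (32T engaging 75T at module 1.485)
base radii: r_b1 = 21.976999, r_b2 = 51.508590
tip radii: r_a1 = 25.245000, r_a2 = 57.172500
no profile shift: α' = α, a' = a
action lengths: √(r_a1²−r_b1²) = 12.422623, √(r_a2²−r_b2²) = 24.810479
base pitch p_b = π·m·cos α = 4.315174
CR = (12.422623 + 24.810479 − 79.447500·sin 22.33800°)/4.315174 = 1.630876
contact ratio ≈ 1.6309

1.6309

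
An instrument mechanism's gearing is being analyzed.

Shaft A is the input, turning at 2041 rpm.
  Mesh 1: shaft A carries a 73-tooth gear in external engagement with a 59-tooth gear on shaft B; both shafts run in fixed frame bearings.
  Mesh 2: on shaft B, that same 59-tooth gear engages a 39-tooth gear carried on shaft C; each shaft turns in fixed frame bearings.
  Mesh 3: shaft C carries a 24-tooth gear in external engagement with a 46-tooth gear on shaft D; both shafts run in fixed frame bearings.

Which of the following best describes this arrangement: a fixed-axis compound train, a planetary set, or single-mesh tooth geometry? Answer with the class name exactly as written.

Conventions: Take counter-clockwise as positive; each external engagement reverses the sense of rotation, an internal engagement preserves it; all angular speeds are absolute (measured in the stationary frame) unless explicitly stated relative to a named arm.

class = fixed-axis compound train [3 meshes; 3 ratios multiply, 3 sense flips]
classification: fixed-axis compound train

fixed-axis compound train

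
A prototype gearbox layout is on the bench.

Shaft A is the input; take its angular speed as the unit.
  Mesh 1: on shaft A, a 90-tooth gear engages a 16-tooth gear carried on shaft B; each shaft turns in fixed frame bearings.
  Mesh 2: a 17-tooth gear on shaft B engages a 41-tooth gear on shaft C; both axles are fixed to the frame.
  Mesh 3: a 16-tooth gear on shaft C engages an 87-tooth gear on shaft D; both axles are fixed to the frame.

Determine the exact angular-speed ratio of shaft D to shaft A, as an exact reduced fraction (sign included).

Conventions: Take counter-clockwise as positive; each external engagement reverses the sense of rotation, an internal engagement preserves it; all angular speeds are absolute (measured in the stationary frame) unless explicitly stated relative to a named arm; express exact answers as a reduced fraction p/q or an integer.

-510/1189

class = fixed-axis compound train [3 meshes; 3 ratios multiply, 3 sense flips]
mesh 1 [90T→16T]: running ratio 45/8, sense −
mesh 2 [17T→41T]: running ratio 765/328, sense +
mesh 3 [16T→87T]: running ratio 510/1189, sense −
ω_out/ω_in = -510/1189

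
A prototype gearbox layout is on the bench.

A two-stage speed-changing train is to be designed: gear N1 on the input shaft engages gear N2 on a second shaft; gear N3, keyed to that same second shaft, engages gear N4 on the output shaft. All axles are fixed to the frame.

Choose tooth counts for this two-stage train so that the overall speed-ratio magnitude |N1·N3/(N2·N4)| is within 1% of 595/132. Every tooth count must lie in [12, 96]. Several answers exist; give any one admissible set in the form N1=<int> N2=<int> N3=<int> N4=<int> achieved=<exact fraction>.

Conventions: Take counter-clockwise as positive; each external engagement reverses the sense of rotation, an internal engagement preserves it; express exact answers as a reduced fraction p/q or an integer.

2-stage fixed-axis compound train for ratio 595/132
target = 595/132 in lowest terms: an exact hit needs N1·N3 = k·595 and N2·N4 = k·132 for one integer k, every count in [12, 96]; additionally prefer no 1:1 stage (N1 ≠ N2, N3 ≠ N4)
k = 1: no 1:1-free in-range split of k·595 and k·132 into factor pairs; take k = 2
k = 2: N1·N3 = 1190 = 14·85, N2·N4 = 264 = 12·22
achieved = 14·85/(12·22) = 595/132; |achieved − target| = 0 ≤ 119/2640 ✓

N1=14 N2=12 N3=85 N4=22 achieved=595/132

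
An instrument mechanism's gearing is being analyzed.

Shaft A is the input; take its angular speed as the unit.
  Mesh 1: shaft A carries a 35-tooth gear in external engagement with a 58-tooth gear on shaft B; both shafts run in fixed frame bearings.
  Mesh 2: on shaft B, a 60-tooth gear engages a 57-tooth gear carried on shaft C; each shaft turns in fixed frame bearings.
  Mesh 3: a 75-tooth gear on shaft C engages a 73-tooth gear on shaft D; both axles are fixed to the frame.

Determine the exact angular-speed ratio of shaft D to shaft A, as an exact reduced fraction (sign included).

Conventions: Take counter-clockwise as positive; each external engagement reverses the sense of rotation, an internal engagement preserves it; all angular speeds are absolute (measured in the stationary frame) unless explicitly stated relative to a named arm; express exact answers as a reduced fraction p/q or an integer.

class = fixed-axis compound train [3 meshes; 3 ratios multiply, 3 sense flips]
mesh 1 [35T→58T]: running ratio 35/58, sense −
mesh 2 [60T→57T]: running ratio 350/551, sense +
mesh 3 [75T→73T]: running ratio 26250/40223, sense −
ω_out/ω_in = -26250/40223

-26250/40223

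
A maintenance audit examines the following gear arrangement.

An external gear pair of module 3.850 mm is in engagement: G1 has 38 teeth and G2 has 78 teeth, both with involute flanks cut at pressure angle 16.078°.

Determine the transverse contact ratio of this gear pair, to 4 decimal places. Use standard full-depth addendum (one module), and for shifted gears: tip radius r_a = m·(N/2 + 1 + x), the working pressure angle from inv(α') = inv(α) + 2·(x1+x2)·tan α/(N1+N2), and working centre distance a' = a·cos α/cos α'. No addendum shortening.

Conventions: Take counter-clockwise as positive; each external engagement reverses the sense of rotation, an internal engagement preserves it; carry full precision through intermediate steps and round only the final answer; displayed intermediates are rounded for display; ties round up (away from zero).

topology: single-mesh involute geometry — m = 3.850, 38T/78T pair
base radii: r_b1 = 70.288779, r_b2 = 144.276968
tip radii: r_a1 = 77.000000, r_a2 = 154.000000
no profile shift: α' = α, a' = a
action lengths: √(r_a1²−r_b1²) = 31.440222, √(r_a2²−r_b2²) = 53.853102
base pitch p_b = π·m·cos α = 11.622037
CR = (31.440222 + 53.853102 − 223.300000·sin 16.07800°)/11.622037 = 2.017834
contact ratio ≈ 2.0178

2.0178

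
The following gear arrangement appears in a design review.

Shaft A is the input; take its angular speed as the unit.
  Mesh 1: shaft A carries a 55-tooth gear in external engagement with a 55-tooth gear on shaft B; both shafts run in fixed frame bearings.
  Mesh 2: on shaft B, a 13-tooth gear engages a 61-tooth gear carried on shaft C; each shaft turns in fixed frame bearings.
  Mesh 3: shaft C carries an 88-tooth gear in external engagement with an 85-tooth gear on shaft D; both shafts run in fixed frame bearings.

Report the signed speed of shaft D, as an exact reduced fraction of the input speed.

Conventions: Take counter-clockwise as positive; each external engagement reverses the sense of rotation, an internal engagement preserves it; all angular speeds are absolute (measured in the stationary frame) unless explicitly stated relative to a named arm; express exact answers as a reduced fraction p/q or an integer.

3-mesh fixed-axis compound train (all bearings frame-fixed)
mesh 1 [55T→55T]: |ω|/ω_in = 1×55/55 = 1, sense flips to −
mesh 2 [13T→61T]: |ω|/ω_in = 1×13/61 = 13/61, sense flips to +
mesh 3 [88T→85T]: |ω|/ω_in = (13/61)×88/85 = 1144/5185, sense flips to −
signed output speed (× input speed) = -1144/5185

-1144/5185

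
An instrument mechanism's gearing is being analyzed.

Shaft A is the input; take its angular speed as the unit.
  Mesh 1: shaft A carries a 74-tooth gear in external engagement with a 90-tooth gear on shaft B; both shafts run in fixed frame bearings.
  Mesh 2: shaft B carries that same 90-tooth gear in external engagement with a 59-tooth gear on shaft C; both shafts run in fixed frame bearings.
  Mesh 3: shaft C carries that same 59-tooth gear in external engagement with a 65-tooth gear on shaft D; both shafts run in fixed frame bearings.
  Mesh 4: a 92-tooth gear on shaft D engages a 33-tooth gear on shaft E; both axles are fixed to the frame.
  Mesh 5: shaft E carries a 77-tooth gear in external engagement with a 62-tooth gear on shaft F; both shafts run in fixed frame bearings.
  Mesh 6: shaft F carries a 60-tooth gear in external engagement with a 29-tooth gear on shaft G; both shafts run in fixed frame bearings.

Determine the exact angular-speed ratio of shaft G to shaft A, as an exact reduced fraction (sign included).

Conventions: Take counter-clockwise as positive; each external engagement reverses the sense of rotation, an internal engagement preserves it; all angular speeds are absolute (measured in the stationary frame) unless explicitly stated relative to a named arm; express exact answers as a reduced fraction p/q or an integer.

95312/11687

class = fixed-axis compound train [6 meshes; 6 ratios multiply, 6 sense flips]
mesh 1 [74T→90T]: running ratio 37/45, sense −
mesh 2 [90T→59T]: running ratio 74/59, sense +
mesh 3 [59T→65T]: running ratio 74/65, sense −
mesh 4 [92T→33T]: running ratio 6808/2145, sense +
mesh 5 [77T→62T]: running ratio 23828/6045, sense −
mesh 6 [60T→29T]: running ratio 95312/11687, sense +
ω_out/ω_in = 95312/11687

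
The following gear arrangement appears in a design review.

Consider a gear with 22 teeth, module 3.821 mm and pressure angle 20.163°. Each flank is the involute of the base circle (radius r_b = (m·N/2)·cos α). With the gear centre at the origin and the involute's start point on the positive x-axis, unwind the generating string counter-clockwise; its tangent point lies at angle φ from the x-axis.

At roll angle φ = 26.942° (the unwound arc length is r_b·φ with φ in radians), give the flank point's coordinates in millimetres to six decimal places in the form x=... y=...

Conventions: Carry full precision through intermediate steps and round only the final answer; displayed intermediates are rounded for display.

single-mesh involute tooth geometry (22T wheel at module 3.821)
pitch radius r_p = m·N/2 = 3.821·22/2 = 42.031000
base radius r_b = r_p·cos α = 42.031000·cos 20.163° = 39.455164
roll angle φ = 26.942° = 0.47022661 rad
x = r_b·(cos φ + φ·sin φ) = 43.579011
y = r_b·(sin φ − φ·cos φ) = 1.337429

x=43.579011 y=1.337429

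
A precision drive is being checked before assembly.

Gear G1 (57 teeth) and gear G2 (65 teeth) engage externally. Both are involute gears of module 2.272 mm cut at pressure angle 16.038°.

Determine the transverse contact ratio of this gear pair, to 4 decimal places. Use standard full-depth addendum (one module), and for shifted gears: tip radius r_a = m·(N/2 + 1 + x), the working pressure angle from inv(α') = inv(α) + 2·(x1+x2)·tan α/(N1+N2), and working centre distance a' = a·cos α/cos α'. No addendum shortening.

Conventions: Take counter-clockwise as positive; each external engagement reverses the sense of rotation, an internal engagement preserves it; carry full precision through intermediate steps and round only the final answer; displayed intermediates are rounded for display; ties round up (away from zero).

2.0569

single-mesh involute tooth geometry (57T engaging 65T at module 2.272)
base radii: r_b1 = 62.231766, r_b2 = 70.966049
tip radii: r_a1 = 67.024000, r_a2 = 76.112000
no profile shift: α' = α, a' = a
action lengths: √(r_a1²−r_b1²) = 24.888227, √(r_a2²−r_b2²) = 27.511023
base pitch p_b = π·m·cos α = 6.859890
CR = (24.888227 + 27.511023 − 138.592000·sin 16.03800°)/6.859890 = 2.056851
contact ratio ≈ 2.0569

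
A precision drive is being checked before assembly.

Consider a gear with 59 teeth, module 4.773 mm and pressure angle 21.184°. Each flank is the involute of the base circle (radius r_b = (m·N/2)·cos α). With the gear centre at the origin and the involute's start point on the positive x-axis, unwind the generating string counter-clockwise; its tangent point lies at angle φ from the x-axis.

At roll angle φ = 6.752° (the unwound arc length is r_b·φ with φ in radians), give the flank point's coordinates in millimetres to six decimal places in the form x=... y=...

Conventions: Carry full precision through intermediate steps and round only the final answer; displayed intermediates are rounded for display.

x=132.197132 y=0.071521

class = single-mesh tooth geometry [base-circle involute, m = 4.773, 59T]
pitch radius r_p = m·N/2 = 4.773·59/2 = 140.803500
base radius r_b = r_p·cos α = 140.803500·cos 21.184° = 131.288668
roll angle φ = 6.752° = 0.11784463 rad
x = r_b·(cos φ + φ·sin φ) = 132.197132
y = r_b·(sin φ − φ·cos φ) = 0.071521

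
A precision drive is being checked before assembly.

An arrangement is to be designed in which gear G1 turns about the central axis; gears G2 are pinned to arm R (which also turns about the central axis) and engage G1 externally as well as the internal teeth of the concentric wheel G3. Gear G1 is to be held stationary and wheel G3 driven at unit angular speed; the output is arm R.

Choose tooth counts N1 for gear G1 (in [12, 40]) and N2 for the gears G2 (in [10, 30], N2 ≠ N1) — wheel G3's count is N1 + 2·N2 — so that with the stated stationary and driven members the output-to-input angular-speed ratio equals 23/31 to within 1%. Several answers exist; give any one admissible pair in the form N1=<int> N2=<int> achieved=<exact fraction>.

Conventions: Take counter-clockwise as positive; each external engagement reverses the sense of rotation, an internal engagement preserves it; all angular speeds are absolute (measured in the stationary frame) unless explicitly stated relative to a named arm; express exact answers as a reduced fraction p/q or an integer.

planetary set to be sized for 23/31 (Willis relation)
Willis with ω_sun = 0: ω_arm/ω_ring = N3/(N1+N3); set equal to 23/31  ⇒  N3/N1 = (23/31)/(1 − 23/31) = 23/8
N3 = N1 + 2·N2  ⇒  N2/N1 = (N3/N1 − 1)/2 = (23/8 − 1)/2 = 15/16
smallest multiple with N1 ≥ 12 and N2 ≥ 10: k = 1  ⇒  N1 = 1·16 = 16, N2 = 1·15 = 15 (N1 ≤ 40, N2 ≤ 30, N2 ≠ N1 ✓), N3 = 16 + 2·15 = 46
check: N3/(N1+N3) with N1 = 16, N3 = 46 gives 23/31; |achieved − target| = 0 ≤ 23/3100 ✓

N1=16 N2=15 achieved=23/31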